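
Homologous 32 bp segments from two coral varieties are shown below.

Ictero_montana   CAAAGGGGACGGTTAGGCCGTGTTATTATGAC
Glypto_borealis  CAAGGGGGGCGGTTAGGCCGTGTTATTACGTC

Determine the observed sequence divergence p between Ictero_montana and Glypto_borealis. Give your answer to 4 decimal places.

Differing sites — 4:A/G; 9:A/G; 29:T/C; 31:A/T.
There are 4 differences over 32 sites, so p = 4/32 = 0.1250.

0.1250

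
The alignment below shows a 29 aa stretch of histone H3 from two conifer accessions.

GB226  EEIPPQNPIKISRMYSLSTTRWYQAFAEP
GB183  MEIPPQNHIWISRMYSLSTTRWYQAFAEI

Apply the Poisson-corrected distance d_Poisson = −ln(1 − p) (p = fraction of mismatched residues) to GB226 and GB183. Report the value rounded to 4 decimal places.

Differing sites — 1:E/M; 8:P/H; 10:K/W; 29:P/I.
p = 4/29 = 0.137931.
d = −ln(1 − 0.137931) = −ln(0.862069) = 0.1484.

0.1484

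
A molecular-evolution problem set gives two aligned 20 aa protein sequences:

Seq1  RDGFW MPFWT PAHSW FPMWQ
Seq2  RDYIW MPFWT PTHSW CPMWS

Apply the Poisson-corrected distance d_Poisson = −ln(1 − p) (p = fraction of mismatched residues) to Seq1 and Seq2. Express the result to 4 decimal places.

0.2877

Differing sites — 3:G/Y; 4:F/I; 12:A/T; 16:F/C; 20:Q/S.
p = 5/20 = 0.250000.
d = −ln(1 − 0.250000) = −ln(0.750000) = 0.2877.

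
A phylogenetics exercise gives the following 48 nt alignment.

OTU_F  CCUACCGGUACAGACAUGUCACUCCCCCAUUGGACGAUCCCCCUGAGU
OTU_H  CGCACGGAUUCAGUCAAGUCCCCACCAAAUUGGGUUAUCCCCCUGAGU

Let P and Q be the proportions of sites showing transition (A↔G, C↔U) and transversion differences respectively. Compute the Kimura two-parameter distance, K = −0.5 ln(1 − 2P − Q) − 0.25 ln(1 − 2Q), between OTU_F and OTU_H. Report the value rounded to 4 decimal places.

Differing sites — 2:C/G (Tv); 3:U/C (Ti); 6:C/G (Tv); 8:G/A (Ti); 10:A/U (Tv); 14:A/U (Tv); 17:U/A (Tv); 21:A/C (Tv); 23:U/C (Ti); 24:C/A (Tv); 27:C/A (Tv); 28:C/A (Tv); 34:A/G (Ti); 35:C/U (Ti); 36:G/U (Tv).
Of the 15 differences, 5 transitions and 10 transversions over 48 sites: P = 5/48 = 0.104167, Q = 10/48 = 0.208333.
d = −0.5·ln(0.583333) − 0.25·ln(0.583334) = −0.5·(-0.538997) − 0.25·(-0.538995) = 0.4042.

0.4042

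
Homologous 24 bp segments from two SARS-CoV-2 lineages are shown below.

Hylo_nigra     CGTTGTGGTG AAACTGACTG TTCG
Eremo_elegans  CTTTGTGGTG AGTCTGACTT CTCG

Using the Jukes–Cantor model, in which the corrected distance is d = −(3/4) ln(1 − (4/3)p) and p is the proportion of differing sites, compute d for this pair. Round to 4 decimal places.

Differing sites — 2:G/T; 12:A/G; 13:A/T; 20:G/T; 21:T/C.
p = 5/24 = 0.208333.
d = −0.75 · ln(1 − (4/3)·0.208333) = −0.75 · ln(0.722223) = −0.75 · (-0.325421) = 0.2441.

0.2441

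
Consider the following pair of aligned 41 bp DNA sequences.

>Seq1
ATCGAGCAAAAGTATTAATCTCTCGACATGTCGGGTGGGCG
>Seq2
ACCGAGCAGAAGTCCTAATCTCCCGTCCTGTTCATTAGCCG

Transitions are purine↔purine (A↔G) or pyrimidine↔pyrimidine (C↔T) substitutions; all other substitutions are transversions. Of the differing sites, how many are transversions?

6

The sequences differ at positions 2 (T/C, transition), 9 (A/G, transition), 14 (A/C, transversion), 15 (T/C, transition), 23 (T/C, transition), 26 (A/T, transversion), 28 (A/C, transversion), 32 (C/T, transition), 33 (G/C, transversion), 34 (G/A, transition), 35 (G/T, transversion), 37 (G/A, transition), 39 (G/C, transversion).
Of the 13 differences, 7 transitions and 6 transversions, so the answer is 6.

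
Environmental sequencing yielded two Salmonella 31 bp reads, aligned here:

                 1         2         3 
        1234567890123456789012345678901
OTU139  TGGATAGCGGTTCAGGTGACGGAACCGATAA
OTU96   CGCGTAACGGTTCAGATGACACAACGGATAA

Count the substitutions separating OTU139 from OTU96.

8

Differing sites — 1:T/C; 3:G/C; 4:A/G; 7:G/A; 16:G/A; 21:G/A; 22:G/C; 26:C/G.
That gives 8 mismatches out of 31 aligned sites, so the Hamming distance is 8.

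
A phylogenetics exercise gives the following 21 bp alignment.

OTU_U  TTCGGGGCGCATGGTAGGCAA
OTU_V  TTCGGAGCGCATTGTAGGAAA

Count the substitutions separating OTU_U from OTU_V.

3

The sequences differ at positions 6 (G/A), 13 (G/T), 19 (C/A).
That gives 3 mismatches out of 21 aligned sites, so the Hamming distance is 3.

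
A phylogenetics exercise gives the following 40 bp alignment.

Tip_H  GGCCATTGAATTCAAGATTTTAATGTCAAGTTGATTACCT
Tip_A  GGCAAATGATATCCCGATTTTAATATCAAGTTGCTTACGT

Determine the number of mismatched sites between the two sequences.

Differing sites — 4:C/A; 6:T/A; 10:A/T; 11:T/A; 14:A/C; 15:A/C; 25:G/A; 34:A/C; 39:C/G.
That gives 9 mismatches out of 40 aligned sites, so the Hamming distance is 9.

9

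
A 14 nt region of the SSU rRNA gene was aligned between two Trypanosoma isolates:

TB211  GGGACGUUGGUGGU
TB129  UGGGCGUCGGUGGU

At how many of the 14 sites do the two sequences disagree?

Mismatches occur at site 1 (G→U), site 4 (A→G), site 8 (U→C).
That gives 3 mismatches out of 14 aligned sites, so the Hamming distance is 3.

3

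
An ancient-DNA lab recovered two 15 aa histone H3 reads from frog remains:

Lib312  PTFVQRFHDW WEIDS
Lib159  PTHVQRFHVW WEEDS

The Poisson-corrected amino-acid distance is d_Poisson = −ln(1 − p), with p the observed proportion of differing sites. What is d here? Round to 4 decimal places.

Differing sites — 3:F/H; 9:D/V; 13:I/E.
p = 3/15 = 0.200000.
d = −ln(1 − 0.200000) = −ln(0.800000) = 0.2231.

0.2231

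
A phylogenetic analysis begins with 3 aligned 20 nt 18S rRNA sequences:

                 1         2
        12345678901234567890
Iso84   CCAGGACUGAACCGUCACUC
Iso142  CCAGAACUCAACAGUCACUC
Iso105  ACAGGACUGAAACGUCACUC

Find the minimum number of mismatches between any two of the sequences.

Pairwise Hamming distances:
  Iso84 vs Iso142: 3
  Iso84 vs Iso105: 2
  Iso142 vs Iso105: 5
The smallest is 2, between Iso84 and Iso105.

2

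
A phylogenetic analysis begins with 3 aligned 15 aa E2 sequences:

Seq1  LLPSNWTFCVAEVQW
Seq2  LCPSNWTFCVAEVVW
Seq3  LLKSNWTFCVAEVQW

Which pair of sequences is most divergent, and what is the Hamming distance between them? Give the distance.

Pairwise Hamming distances:
  Seq1 vs Seq2: 2
  Seq1 vs Seq3: 1
  Seq2 vs Seq3: 3
The largest is 3, between Seq2 and Seq3.

3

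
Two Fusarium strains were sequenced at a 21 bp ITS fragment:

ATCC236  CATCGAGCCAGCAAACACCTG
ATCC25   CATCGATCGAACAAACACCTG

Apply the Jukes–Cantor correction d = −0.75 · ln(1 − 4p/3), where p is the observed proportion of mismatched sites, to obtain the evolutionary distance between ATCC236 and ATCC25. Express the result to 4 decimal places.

Differing sites — 7:G/T; 9:C/G; 11:G/A.
p = 3/21 = 0.142857.
d = −0.75 · ln(1 − (4/3)·0.142857) = −0.75 · ln(0.809524) = −0.75 · (-0.211309) = 0.1585.

0.1585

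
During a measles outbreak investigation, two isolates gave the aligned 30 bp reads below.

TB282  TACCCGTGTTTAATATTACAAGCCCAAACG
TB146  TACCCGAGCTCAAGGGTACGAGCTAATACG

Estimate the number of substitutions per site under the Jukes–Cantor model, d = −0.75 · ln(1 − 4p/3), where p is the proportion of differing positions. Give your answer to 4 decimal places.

0.4408

The sequences differ at positions 7 (T/A), 9 (T/C), 11 (T/C), 14 (T/G), 15 (A/G), 16 (T/G), 20 (A/G), 24 (C/T), 25 (C/A), 27 (A/T).
p = 10/30 = 0.333333.
d = −0.75 · ln(1 − (4/3)·0.333333) = −0.75 · ln(0.555556) = −0.75 · (-0.587786) = 0.4408.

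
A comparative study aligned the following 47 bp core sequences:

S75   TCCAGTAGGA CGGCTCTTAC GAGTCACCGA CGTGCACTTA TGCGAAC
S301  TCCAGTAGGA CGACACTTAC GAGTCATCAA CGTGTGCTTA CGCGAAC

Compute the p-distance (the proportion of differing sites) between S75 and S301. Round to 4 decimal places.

The sequences differ at positions 13 (G/A), 15 (T/A), 27 (C/T), 29 (G/A), 35 (C/T), 36 (A/G), 41 (T/C).
There are 7 differences over 47 sites, so p = 7/47 = 0.1489.

0.1489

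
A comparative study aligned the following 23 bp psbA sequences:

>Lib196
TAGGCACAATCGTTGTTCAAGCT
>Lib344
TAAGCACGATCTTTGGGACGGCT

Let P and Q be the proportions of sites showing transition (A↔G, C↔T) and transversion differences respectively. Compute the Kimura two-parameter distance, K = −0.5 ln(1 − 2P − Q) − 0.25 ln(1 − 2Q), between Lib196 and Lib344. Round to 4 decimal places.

Mismatches occur at site 3 (G/A, transition), site 8 (A/G, transition), site 12 (G/T, transversion), site 16 (T/G, transversion), site 17 (T/G, transversion), site 18 (C/A, transversion), site 19 (A/C, transversion), site 20 (A/G, transition).
Of the 8 differences, 3 transitions and 5 transversions over 23 sites: P = 3/23 = 0.130435, Q = 5/23 = 0.217391.
d = −0.5·ln(0.521739) − 0.25·ln(0.565218) = −0.5·(-0.650588) − 0.25·(-0.570544) = 0.4679.

0.4679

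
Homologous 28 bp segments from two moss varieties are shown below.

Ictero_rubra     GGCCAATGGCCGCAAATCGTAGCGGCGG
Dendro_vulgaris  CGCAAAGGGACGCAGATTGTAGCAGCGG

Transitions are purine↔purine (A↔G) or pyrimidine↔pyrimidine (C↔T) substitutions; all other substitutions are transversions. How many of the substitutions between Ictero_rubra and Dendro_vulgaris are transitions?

3

Differing sites — 1:G/C (Tv); 4:C/A (Tv); 7:T/G (Tv); 10:C/A (Tv); 15:A/G (Ti); 18:C/T (Ti); 24:G/A (Ti).
Of the 7 differences, 3 transitions and 4 transversions, so the answer is 3.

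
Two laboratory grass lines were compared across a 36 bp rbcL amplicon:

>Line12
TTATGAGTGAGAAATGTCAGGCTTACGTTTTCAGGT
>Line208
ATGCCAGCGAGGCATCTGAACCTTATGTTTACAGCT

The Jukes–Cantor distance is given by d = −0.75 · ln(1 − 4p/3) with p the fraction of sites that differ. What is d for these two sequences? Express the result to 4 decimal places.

0.5482

Mismatches occur at site 1 (T↔A), site 3 (A↔G), site 4 (T↔C), site 5 (G↔C), site 8 (T↔C), site 12 (A↔G), site 13 (A↔C), site 16 (G↔C), site 18 (C↔G), site 20 (G↔A), site 21 (G↔C), site 26 (C↔T), site 31 (T↔A), site 35 (G↔C).
p = 14/36 = 0.388889.
d = −0.75 · ln(1 − (4/3)·0.388889) = −0.75 · ln(0.481481) = −0.75 · (-0.730889) = 0.5482.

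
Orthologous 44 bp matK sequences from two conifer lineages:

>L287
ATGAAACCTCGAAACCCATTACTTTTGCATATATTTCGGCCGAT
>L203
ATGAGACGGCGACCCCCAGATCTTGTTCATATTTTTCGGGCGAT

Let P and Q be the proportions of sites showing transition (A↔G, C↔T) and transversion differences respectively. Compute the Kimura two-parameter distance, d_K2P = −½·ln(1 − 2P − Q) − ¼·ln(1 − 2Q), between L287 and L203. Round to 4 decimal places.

The sequences differ at positions 5 (A/G, transition), 8 (C/G, transversion), 9 (T/G, transversion), 13 (A/C, transversion), 14 (A/C, transversion), 19 (T/G, transversion), 20 (T/A, transversion), 21 (A/T, transversion), 25 (T/G, transversion), 27 (G/T, transversion), 33 (A/T, transversion), 40 (C/G, transversion).
Of the 12 differences, 1 transition and 11 transversions over 44 sites: P = 1/44 = 0.022727, Q = 11/44 = 0.250000.
d = −0.5·ln(0.704546) − 0.25·ln(0.500000) = −0.5·(-0.350202) − 0.25·(-0.693147) = 0.3484.

0.3484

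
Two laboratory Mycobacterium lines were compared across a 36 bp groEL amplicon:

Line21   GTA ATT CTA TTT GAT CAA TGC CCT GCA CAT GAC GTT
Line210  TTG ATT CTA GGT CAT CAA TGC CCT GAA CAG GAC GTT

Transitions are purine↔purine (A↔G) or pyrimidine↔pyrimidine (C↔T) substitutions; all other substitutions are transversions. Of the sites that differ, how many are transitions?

Differing sites — 1:G/T (Tv); 3:A/G (Ti); 10:T/G (Tv); 11:T/G (Tv); 13:G/C (Tv); 26:C/A (Tv); 30:T/G (Tv).
Of the 7 differences, 1 transition and 6 transversions, so the answer is 1.

1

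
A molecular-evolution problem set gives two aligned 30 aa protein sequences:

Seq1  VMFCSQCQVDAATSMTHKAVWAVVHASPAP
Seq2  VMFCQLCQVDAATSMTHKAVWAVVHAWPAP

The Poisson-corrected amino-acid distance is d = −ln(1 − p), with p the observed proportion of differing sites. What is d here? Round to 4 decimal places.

Mismatches occur at site 5 (S→Q), site 6 (Q→L), site 27 (S→W).
p = 3/30 = 0.100000.
d = −ln(1 − 0.100000) = −ln(0.900000) = 0.1054.

0.1054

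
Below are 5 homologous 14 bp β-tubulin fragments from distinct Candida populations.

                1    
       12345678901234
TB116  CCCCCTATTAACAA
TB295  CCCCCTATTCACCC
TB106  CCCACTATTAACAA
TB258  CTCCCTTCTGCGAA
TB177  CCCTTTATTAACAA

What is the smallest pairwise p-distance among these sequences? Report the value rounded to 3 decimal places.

0.071

Pairwise Hamming distances:
  TB116 vs TB295: 3
  TB116 vs TB106: 1
  TB116 vs TB258: 6
  TB116 vs TB177: 2
  TB295 vs TB106: 4
  TB295 vs TB258: 8
  TB295 vs TB177: 5
  TB106 vs TB258: 7
  TB106 vs TB177: 2
  TB258 vs TB177: 8
The smallest is 1 mismatch, between TB116 and TB106; p = 1/14 = 0.071.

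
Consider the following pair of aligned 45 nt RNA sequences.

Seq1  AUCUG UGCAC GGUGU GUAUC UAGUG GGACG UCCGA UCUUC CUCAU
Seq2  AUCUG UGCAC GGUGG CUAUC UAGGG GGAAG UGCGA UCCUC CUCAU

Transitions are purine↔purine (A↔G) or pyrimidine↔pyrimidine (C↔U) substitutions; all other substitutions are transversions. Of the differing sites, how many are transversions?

5

Differing sites — 15:U/G (Tv); 16:G/C (Tv); 24:U/G (Tv); 29:C/A (Tv); 32:C/G (Tv); 38:U/C (Ti).
Of the 6 differences, 1 transition and 5 transversions, so the answer is 5.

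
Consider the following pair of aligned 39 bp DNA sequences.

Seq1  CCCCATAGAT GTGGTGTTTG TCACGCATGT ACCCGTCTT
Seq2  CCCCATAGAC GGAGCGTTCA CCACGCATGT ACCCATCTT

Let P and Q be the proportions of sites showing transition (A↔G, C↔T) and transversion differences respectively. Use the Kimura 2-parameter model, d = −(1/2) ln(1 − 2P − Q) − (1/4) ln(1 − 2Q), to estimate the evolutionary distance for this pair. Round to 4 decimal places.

0.2559

The sequences differ at positions 10 (T/C, transition), 12 (T/G, transversion), 13 (G/A, transition), 15 (T/C, transition), 19 (T/C, transition), 20 (G/A, transition), 21 (T/C, transition), 35 (G/A, transition).
Of the 8 differences, 7 transitions and 1 transversion over 39 sites: P = 7/39 = 0.179487, Q = 1/39 = 0.025641.
d = −0.5·ln(0.615385) − 0.25·ln(0.948718) = −0.5·(-0.485507) − 0.25·(-0.052644) = 0.2559.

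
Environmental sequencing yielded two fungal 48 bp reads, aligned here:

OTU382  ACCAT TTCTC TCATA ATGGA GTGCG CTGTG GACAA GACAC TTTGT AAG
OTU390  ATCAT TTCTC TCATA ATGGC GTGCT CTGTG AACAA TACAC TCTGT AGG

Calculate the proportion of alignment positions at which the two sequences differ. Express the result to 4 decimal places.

0.1458

Differing sites — 2:C/T; 20:A/C; 25:G/T; 31:G/A; 36:G/T; 42:T/C; 47:A/G.
There are 7 differences over 48 sites, so p = 7/48 = 0.1458.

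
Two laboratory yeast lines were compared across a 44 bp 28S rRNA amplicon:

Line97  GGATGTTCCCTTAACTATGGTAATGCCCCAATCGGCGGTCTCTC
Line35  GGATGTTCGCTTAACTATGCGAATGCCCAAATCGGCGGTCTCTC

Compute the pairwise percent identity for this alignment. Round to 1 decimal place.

90.9%

Differing sites — 9:C/G; 20:G/C; 21:T/G; 29:C/A.
40 of the 44 sites match, so the percent identity is 40/44 × 100 = 90.9%.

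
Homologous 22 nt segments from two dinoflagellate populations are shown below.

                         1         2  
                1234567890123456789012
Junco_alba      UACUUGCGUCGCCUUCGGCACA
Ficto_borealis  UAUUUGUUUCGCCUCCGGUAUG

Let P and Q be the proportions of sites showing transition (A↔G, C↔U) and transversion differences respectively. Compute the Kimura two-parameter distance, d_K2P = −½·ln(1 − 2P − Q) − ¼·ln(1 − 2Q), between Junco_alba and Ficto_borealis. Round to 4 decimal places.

0.4707

The sequences differ at positions 3 (C/U, transition), 7 (C/U, transition), 8 (G/U, transversion), 15 (U/C, transition), 19 (C/U, transition), 21 (C/U, transition), 22 (A/G, transition).
Of the 7 differences, 6 transitions and 1 transversion over 22 sites: P = 6/22 = 0.272727, Q = 1/22 = 0.045455.
d = −0.5·ln(0.409091) − 0.25·ln(0.909090) = −0.5·(-0.893818) − 0.25·(-0.095311) = 0.4707.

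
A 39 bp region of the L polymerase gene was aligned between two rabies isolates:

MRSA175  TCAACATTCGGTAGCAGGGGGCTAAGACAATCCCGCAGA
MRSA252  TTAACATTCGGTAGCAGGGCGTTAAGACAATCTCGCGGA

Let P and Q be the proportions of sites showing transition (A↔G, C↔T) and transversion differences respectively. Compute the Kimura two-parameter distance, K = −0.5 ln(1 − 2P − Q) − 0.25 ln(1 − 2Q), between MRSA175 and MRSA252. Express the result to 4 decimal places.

0.1443

The sequences differ at positions 2 (C/T, transition), 20 (G/C, transversion), 22 (C/T, transition), 33 (C/T, transition), 37 (A/G, transition).
Of the 5 differences, 4 transitions and 1 transversion over 39 sites: P = 4/39 = 0.102564, Q = 1/39 = 0.025641.
d = −0.5·ln(0.769231) − 0.25·ln(0.948718) = −0.5·(-0.262364) − 0.25·(-0.052644) = 0.1443.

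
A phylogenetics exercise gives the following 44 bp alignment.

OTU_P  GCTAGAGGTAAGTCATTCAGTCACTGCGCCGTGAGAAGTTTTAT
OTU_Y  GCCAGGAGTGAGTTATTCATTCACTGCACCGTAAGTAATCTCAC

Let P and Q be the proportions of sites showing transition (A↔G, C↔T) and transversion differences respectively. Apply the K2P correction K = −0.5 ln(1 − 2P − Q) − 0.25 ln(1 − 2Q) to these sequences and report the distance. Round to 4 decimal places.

0.4181

The sequences differ at positions 3 (T/C, transition), 6 (A/G, transition), 7 (G/A, transition), 10 (A/G, transition), 14 (C/T, transition), 20 (G/T, transversion), 28 (G/A, transition), 33 (G/A, transition), 36 (A/T, transversion), 38 (G/A, transition), 40 (T/C, transition), 42 (T/C, transition), 44 (T/C, transition).
Of the 13 differences, 11 transitions and 2 transversions over 44 sites: P = 11/44 = 0.250000, Q = 2/44 = 0.045455.
d = −0.5·ln(0.454545) − 0.25·ln(0.909090) = −0.5·(-0.788458) − 0.25·(-0.095311) = 0.4181.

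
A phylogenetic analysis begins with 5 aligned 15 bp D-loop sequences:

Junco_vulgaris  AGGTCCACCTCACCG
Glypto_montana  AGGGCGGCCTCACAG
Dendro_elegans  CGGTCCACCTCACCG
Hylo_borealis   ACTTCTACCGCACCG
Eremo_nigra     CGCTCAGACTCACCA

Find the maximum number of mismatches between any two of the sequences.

Pairwise Hamming distances:
  Junco_vulgaris vs Glypto_montana: 4
  Junco_vulgaris vs Dendro_elegans: 1
  Junco_vulgaris vs Hylo_borealis: 4
  Junco_vulgaris vs Eremo_nigra: 6
  Glypto_montana vs Dendro_elegans: 5
  Glypto_montana vs Hylo_borealis: 7
  Glypto_montana vs Eremo_nigra: 7
  Dendro_elegans vs Hylo_borealis: 5
  Dendro_elegans vs Eremo_nigra: 5
  Hylo_borealis vs Eremo_nigra: 8
The largest is 8, between Hylo_borealis and Eremo_nigra.

8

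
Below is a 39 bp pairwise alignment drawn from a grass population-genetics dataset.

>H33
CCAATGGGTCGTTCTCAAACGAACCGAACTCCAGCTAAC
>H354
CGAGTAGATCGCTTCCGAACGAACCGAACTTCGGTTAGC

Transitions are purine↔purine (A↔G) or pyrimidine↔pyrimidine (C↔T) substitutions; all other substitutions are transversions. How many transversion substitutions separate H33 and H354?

1

Mismatches occur at site 2 (C/G, transversion), site 4 (A/G, transition), site 6 (G/A, transition), site 8 (G/A, transition), site 12 (T/C, transition), site 14 (C/T, transition), site 15 (T/C, transition), site 17 (A/G, transition), site 31 (C/T, transition), site 33 (A/G, transition), site 35 (C/T, transition), site 38 (A/G, transition).
Of the 12 differences, 11 transitions and 1 transversion, so the answer is 1.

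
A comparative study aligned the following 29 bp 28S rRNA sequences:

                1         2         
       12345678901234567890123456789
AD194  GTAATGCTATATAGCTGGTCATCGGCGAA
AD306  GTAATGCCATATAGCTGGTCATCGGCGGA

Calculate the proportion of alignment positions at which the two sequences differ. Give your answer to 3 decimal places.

Mismatches occur at site 8 (T↔C), site 28 (A↔G).
There are 2 differences over 29 sites, so p = 2/29 = 0.069.

0.069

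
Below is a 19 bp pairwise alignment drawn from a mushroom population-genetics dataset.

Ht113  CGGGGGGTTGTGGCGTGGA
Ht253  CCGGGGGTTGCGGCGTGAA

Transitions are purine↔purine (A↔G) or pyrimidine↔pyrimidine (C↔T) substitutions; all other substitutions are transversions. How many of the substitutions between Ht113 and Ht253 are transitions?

2

Mismatches occur at site 2 (G↔C, transversion), site 11 (T↔C, transition), site 18 (G↔A, transition).
Of the 3 differences, 2 transitions and 1 transversion, so the answer is 2.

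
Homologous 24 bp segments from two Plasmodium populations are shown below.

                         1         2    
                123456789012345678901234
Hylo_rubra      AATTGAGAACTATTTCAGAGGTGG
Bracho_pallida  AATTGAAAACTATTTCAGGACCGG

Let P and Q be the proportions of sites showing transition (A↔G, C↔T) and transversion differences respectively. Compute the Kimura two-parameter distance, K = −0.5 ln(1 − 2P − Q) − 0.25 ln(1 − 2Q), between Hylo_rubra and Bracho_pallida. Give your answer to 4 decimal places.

0.2568

The sequences differ at positions 7 (G/A, transition), 19 (A/G, transition), 20 (G/A, transition), 21 (G/C, transversion), 22 (T/C, transition).
Of the 5 differences, 4 transitions and 1 transversion over 24 sites: P = 4/24 = 0.166667, Q = 1/24 = 0.041667.
d = −0.5·ln(0.624999) − 0.25·ln(0.916666) = −0.5·(-0.470005) − 0.25·(-0.087012) = 0.2568.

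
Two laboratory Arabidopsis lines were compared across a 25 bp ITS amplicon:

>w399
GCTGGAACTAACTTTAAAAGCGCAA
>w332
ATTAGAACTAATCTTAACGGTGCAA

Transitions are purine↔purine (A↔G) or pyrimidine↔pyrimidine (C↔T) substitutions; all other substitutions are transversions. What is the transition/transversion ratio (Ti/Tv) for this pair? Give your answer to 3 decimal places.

The sequences differ at positions 1 (G/A, transition), 2 (C/T, transition), 4 (G/A, transition), 12 (C/T, transition), 13 (T/C, transition), 18 (A/C, transversion), 19 (A/G, transition), 21 (C/T, transition).
Of the 8 differences, 7 transitions and 1 transversion, so Ti/Tv = 7/1 = 7.000.

7.000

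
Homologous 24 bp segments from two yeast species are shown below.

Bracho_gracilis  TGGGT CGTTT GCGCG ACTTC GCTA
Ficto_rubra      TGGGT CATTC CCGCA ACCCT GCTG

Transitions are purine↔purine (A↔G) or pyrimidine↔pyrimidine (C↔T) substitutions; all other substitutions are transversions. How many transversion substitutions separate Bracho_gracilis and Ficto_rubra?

1

Mismatches occur at site 7 (G→A, transition), site 10 (T→C, transition), site 11 (G→C, transversion), site 15 (G→A, transition), site 18 (T→C, transition), site 19 (T→C, transition), site 20 (C→T, transition), site 24 (A→G, transition).
Of the 8 differences, 7 transitions and 1 transversion, so the answer is 1.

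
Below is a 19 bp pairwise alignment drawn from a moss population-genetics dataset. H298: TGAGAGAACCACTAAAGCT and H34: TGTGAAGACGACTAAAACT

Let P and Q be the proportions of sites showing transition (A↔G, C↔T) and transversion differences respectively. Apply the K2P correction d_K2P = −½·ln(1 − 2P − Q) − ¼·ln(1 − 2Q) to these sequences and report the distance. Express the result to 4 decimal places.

0.3324

The sequences differ at positions 3 (A/T, transversion), 6 (G/A, transition), 7 (A/G, transition), 10 (C/G, transversion), 17 (G/A, transition).
Of the 5 differences, 3 transitions and 2 transversions over 19 sites: P = 3/19 = 0.157895, Q = 2/19 = 0.105263.
d = −0.5·ln(0.578947) − 0.25·ln(0.789474) = −0.5·(-0.546544) − 0.25·(-0.236388) = 0.3324.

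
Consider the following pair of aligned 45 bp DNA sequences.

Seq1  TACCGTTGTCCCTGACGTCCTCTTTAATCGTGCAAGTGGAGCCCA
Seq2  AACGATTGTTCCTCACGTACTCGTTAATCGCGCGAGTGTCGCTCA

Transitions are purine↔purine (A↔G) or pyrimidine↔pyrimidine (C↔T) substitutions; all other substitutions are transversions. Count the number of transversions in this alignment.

7

Differing sites — 1:T/A (Tv); 4:C/G (Tv); 5:G/A (Ti); 10:C/T (Ti); 14:G/C (Tv); 19:C/A (Tv); 23:T/G (Tv); 31:T/C (Ti); 34:A/G (Ti); 39:G/T (Tv); 40:A/C (Tv); 43:C/T (Ti).
Of the 12 differences, 5 transitions and 7 transversions, so the answer is 7.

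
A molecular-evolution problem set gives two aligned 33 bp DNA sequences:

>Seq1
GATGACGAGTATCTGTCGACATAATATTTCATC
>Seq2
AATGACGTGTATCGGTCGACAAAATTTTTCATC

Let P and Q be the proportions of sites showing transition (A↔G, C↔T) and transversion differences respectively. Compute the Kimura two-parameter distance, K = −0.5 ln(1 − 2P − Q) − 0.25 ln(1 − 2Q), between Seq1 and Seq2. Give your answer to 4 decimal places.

The sequences differ at positions 1 (G/A, transition), 8 (A/T, transversion), 14 (T/G, transversion), 22 (T/A, transversion), 26 (A/T, transversion).
Of the 5 differences, 1 transition and 4 transversions over 33 sites: P = 1/33 = 0.030303, Q = 4/33 = 0.121212.
d = −0.5·ln(0.818182) − 0.25·ln(0.757576) = −0.5·(-0.200670) − 0.25·(-0.277631) = 0.1697.

0.1697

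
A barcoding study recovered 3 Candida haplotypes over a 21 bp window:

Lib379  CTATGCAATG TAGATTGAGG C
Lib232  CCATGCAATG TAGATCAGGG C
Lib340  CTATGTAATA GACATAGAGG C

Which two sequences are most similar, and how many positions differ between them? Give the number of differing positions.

Pairwise Hamming distances:
  Lib379 vs Lib232: 4
  Lib379 vs Lib340: 5
  Lib232 vs Lib340: 8
The smallest is 4, between Lib379 and Lib232.

4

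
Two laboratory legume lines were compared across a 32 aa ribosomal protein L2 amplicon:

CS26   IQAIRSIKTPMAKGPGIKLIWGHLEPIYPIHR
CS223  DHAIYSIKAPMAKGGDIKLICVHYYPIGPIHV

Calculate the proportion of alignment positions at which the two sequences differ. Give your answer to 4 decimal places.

0.3750

The sequences differ at positions 1 (I/D), 2 (Q/H), 5 (R/Y), 9 (T/A), 15 (P/G), 16 (G/D), 21 (W/C), 22 (G/V), 24 (L/Y), 25 (E/Y), 28 (Y/G), 32 (R/V).
There are 12 differences over 32 sites, so p = 12/32 = 0.3750.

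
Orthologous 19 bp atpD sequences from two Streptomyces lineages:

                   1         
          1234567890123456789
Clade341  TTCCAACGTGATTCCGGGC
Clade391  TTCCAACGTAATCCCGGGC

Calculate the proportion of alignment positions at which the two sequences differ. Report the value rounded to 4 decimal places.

0.1053

The sequences differ at positions 10 (G/A), 13 (T/C).
There are 2 differences over 19 sites, so p = 2/19 = 0.1053.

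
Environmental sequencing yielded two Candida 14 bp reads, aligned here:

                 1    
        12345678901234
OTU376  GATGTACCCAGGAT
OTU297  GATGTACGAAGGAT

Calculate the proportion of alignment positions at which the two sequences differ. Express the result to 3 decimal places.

0.143

Differing sites — 8:C/G; 9:C/A.
There are 2 differences over 14 sites, so p = 2/14 = 0.143.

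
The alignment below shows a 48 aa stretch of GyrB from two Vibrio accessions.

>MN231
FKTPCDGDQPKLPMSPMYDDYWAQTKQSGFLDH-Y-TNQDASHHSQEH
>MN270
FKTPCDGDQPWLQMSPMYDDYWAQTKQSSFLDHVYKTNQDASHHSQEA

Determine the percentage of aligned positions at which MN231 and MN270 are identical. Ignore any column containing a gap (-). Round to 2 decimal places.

Excluding the 2 gap columns leaves 46 comparable sites.
Differing sites — 11:K/W; 13:P/Q; 29:G/S; 48:H/A.
42 of the 46 comparable sites match, so the percent identity is 42/46 × 100 = 91.30%.

91.30%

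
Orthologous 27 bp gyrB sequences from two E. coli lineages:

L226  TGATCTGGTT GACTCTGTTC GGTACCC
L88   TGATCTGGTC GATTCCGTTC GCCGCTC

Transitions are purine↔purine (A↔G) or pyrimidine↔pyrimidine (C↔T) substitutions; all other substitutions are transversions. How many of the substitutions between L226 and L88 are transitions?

6

The sequences differ at positions 10 (T/C, transition), 13 (C/T, transition), 16 (T/C, transition), 22 (G/C, transversion), 23 (T/C, transition), 24 (A/G, transition), 26 (C/T, transition).
Of the 7 differences, 6 transitions and 1 transversion, so the answer is 6.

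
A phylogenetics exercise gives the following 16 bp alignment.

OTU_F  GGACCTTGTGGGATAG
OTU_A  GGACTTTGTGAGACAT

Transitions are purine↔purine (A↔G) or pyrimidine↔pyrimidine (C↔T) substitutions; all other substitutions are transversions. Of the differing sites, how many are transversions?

1

The sequences differ at positions 5 (C/T, transition), 11 (G/A, transition), 14 (T/C, transition), 16 (G/T, transversion).
Of the 4 differences, 3 transitions and 1 transversion, so the answer is 1.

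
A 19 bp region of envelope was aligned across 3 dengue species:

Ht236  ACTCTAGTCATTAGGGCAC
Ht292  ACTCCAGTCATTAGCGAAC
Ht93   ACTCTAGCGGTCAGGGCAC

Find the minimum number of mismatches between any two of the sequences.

Pairwise Hamming distances:
  Ht236 vs Ht292: 3
  Ht236 vs Ht93: 4
  Ht292 vs Ht93: 7
The smallest is 3, between Ht236 and Ht292.

3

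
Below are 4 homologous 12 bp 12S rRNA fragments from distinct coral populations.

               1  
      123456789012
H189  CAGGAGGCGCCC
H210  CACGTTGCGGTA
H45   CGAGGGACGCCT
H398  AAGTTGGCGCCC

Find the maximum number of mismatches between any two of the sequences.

8

Pairwise Hamming distances:
  H189 vs H210: 6
  H189 vs H45: 5
  H189 vs H398: 3
  H210 vs H45: 8
  H210 vs H398: 7
  H45 vs H398: 7
The largest is 8, between H210 and H45.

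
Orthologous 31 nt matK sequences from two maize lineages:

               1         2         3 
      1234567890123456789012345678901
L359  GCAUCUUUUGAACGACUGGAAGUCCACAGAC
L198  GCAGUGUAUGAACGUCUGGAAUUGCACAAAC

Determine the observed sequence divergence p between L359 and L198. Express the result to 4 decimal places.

0.2581

The sequences differ at positions 4 (U/G), 5 (C/U), 6 (U/G), 8 (U/A), 15 (A/U), 22 (G/U), 24 (C/G), 29 (G/A).
There are 8 differences over 31 sites, so p = 8/31 = 0.2581.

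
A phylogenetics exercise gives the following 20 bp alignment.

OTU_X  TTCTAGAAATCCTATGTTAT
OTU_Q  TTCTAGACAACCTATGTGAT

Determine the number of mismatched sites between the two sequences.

3

Mismatches occur at site 8 (A→C), site 10 (T→A), site 18 (T→G).
That gives 3 mismatches out of 20 aligned sites, so the Hamming distance is 3.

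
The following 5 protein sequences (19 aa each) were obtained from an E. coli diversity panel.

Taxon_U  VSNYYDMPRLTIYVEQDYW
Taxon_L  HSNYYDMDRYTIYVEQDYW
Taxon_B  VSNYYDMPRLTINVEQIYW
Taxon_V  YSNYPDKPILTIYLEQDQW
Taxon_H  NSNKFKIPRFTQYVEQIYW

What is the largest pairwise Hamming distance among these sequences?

Pairwise Hamming distances:
  Taxon_U vs Taxon_L: 3
  Taxon_U vs Taxon_B: 2
  Taxon_U vs Taxon_V: 6
  Taxon_U vs Taxon_H: 8
  Taxon_L vs Taxon_B: 5
  Taxon_L vs Taxon_V: 8
  Taxon_L vs Taxon_H: 9
  Taxon_B vs Taxon_V: 8
  Taxon_B vs Taxon_H: 8
  Taxon_V vs Taxon_H: 11
The largest is 11, between Taxon_V and Taxon_H.

11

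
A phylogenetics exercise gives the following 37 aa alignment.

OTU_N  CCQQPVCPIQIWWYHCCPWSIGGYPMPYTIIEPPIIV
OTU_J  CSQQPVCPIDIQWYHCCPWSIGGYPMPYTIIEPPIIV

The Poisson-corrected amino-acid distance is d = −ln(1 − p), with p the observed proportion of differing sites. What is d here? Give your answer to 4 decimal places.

0.0846

Differing sites — 2:C/S; 10:Q/D; 12:W/Q.
p = 3/37 = 0.081081.
d = −ln(1 − 0.081081) = −ln(0.918919) = 0.0846.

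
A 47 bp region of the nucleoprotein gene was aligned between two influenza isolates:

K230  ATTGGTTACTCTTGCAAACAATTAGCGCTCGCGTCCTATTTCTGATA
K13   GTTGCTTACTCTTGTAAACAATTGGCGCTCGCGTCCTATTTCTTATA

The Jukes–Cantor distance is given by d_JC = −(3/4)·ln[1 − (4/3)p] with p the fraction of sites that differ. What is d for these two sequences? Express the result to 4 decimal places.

0.1147

Differing sites — 1:A/G; 5:G/C; 15:C/T; 24:A/G; 44:G/T.
p = 5/47 = 0.106383.
d = −0.75 · ln(1 − (4/3)·0.106383) = −0.75 · ln(0.858156) = −0.75 · (-0.152969) = 0.1147.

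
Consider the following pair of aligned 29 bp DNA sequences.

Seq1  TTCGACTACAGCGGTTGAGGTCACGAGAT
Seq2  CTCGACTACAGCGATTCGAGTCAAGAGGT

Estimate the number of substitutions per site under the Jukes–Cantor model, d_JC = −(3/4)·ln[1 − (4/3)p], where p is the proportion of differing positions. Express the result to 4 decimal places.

The sequences differ at positions 1 (T/C), 14 (G/A), 17 (G/C), 18 (A/G), 19 (G/A), 24 (C/A), 28 (A/G).
p = 7/29 = 0.241379.
d = −0.75 · ln(1 − (4/3)·0.241379) = −0.75 · ln(0.678161) = −0.75 · (-0.388371) = 0.2913.

0.2913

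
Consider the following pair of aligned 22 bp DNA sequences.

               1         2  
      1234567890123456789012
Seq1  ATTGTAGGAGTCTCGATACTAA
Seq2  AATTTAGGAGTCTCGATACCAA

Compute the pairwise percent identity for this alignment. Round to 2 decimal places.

86.36%

The sequences differ at positions 2 (T/A), 4 (G/T), 20 (T/C).
19 of the 22 sites match, so the percent identity is 19/22 × 100 = 86.36%.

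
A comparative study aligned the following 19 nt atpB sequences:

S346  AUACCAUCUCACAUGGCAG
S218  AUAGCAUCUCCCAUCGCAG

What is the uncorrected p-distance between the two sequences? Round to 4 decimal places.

Mismatches occur at site 4 (C↔G), site 11 (A↔C), site 15 (G↔C).
There are 3 differences over 19 sites, so p = 3/19 = 0.1579.

0.1579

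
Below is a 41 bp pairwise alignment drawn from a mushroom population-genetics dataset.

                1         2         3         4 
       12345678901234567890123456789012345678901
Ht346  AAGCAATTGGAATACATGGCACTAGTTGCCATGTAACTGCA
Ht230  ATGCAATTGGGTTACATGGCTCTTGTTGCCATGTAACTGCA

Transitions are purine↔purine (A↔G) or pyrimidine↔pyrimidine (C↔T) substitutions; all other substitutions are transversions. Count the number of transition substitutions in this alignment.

Differing sites — 2:A/T (Tv); 11:A/G (Ti); 12:A/T (Tv); 21:A/T (Tv); 24:A/T (Tv).
Of the 5 differences, 1 transition and 4 transversions, so the answer is 1.

1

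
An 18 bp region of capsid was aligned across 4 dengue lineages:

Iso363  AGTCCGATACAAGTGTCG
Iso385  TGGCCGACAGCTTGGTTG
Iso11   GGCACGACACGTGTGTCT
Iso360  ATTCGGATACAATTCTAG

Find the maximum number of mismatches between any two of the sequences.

Pairwise Hamming distances:
  Iso363 vs Iso385: 9
  Iso363 vs Iso11: 7
  Iso363 vs Iso360: 5
  Iso385 vs Iso11: 9
  Iso385 vs Iso360: 11
  Iso11 vs Iso360: 12
The largest is 12, between Iso11 and Iso360.

12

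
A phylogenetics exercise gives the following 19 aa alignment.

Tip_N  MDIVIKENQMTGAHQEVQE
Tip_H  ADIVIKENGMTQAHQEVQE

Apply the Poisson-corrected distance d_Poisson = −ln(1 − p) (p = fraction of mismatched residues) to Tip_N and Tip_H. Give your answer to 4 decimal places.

0.1719

Mismatches occur at site 1 (M/A), site 9 (Q/G), site 12 (G/Q).
p = 3/19 = 0.157895.
d = −ln(1 − 0.157895) = −ln(0.842105) = 0.1719.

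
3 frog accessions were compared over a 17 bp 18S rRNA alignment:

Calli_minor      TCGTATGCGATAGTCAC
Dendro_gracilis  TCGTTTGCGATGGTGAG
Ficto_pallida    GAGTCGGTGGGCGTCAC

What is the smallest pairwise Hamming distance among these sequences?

Pairwise Hamming distances:
  Calli_minor vs Dendro_gracilis: 4
  Calli_minor vs Ficto_pallida: 8
  Dendro_gracilis vs Ficto_pallida: 10
The smallest is 4, between Calli_minor and Dendro_gracilis.

4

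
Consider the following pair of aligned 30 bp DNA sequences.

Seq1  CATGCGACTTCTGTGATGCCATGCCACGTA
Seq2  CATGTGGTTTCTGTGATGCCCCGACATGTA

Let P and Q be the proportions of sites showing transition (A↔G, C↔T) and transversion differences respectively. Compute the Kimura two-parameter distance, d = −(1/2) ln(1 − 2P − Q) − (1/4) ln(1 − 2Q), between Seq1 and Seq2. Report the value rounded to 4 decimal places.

0.2912

Mismatches occur at site 5 (C/T, transition), site 7 (A/G, transition), site 8 (C/T, transition), site 21 (A/C, transversion), site 22 (T/C, transition), site 24 (C/A, transversion), site 27 (C/T, transition).
Of the 7 differences, 5 transitions and 2 transversions over 30 sites: P = 5/30 = 0.166667, Q = 2/30 = 0.066667.
d = −0.5·ln(0.599999) − 0.25·ln(0.866666) = −0.5·(-0.510827) − 0.25·(-0.143102) = 0.2912.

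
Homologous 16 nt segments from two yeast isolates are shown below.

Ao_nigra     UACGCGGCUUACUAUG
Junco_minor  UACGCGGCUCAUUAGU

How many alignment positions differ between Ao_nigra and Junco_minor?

Mismatches occur at site 10 (U↔C), site 12 (C↔U), site 15 (U↔G), site 16 (G↔U).
That gives 4 mismatches out of 16 aligned sites, so the Hamming distance is 4.

4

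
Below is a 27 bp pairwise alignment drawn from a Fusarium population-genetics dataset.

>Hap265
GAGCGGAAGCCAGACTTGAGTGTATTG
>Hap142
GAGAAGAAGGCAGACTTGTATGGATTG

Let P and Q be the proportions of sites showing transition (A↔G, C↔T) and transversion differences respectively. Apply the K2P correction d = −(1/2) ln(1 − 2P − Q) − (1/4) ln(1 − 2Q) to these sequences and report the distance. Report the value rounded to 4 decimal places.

Mismatches occur at site 4 (C→A, transversion), site 5 (G→A, transition), site 10 (C→G, transversion), site 19 (A→T, transversion), site 20 (G→A, transition), site 23 (T→G, transversion).
Of the 6 differences, 2 transitions and 4 transversions over 27 sites: P = 2/27 = 0.074074, Q = 4/27 = 0.148148.
d = −0.5·ln(0.703704) − 0.25·ln(0.703704) = −0.5·(-0.351397) − 0.25·(-0.351397) = 0.2635.

0.2635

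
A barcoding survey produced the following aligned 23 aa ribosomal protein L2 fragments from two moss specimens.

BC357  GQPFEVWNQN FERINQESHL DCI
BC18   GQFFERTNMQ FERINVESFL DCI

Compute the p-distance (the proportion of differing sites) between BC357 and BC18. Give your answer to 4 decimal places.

Differing sites — 3:P/F; 6:V/R; 7:W/T; 9:Q/M; 10:N/Q; 16:Q/V; 19:H/F.
There are 7 differences over 23 sites, so p = 7/23 = 0.3043.

0.3043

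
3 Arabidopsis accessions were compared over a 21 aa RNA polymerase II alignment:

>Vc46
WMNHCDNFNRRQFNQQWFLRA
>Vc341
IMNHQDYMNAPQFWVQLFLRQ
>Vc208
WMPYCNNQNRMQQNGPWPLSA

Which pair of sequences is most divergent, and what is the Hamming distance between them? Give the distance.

Pairwise Hamming distances:
  Vc46 vs Vc341: 10
  Vc46 vs Vc208: 10
  Vc341 vs Vc208: 17
The largest is 17, between Vc341 and Vc208.

17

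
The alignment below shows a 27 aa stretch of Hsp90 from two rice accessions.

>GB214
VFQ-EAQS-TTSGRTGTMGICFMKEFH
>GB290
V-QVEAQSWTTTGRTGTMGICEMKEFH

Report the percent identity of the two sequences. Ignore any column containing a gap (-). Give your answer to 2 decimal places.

91.67%

Excluding the 3 gap columns leaves 24 comparable sites.
Mismatches occur at site 12 (S↔T), site 22 (F↔E).
22 of the 24 comparable sites match, so the percent identity is 22/24 × 100 = 91.67%.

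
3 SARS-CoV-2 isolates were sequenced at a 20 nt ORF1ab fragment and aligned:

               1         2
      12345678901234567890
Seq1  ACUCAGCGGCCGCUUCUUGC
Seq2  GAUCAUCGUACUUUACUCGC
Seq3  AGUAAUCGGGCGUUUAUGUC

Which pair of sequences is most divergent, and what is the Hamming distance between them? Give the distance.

10

Pairwise Hamming distances:
  Seq1 vs Seq2: 9
  Seq1 vs Seq3: 8
  Seq2 vs Seq3: 10
The largest is 10, between Seq2 and Seq3.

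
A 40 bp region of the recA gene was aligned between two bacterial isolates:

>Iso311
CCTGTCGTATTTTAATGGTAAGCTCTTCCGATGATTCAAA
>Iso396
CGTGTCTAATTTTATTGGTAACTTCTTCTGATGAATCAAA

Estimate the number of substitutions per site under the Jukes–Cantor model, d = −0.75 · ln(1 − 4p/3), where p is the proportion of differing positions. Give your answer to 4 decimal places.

0.2326

Differing sites — 2:C/G; 7:G/T; 8:T/A; 15:A/T; 22:G/C; 23:C/T; 29:C/T; 35:T/A.
p = 8/40 = 0.200000.
d = −0.75 · ln(1 − (4/3)·0.200000) = −0.75 · ln(0.733333) = −0.75 · (-0.310155) = 0.2326.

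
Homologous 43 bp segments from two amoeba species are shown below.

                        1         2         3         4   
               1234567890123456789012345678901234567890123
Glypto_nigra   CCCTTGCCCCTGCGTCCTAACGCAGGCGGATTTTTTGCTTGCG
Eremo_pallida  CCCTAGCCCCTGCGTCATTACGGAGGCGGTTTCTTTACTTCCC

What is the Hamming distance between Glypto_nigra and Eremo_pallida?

The sequences differ at positions 5 (T/A), 17 (C/A), 19 (A/T), 23 (C/G), 30 (A/T), 33 (T/C), 37 (G/A), 41 (G/C), 43 (G/C).
That gives 9 mismatches out of 43 aligned sites, so the Hamming distance is 9.

9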